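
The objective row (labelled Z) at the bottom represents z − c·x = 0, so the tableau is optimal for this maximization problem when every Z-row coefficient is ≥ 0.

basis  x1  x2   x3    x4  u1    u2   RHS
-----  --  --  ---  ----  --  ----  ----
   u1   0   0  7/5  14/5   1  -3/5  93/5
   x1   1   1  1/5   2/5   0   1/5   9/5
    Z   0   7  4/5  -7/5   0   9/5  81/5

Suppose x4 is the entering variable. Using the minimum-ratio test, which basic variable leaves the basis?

x1

Column x4 entries and ratios — u1: (93/5)/(14/5) = 93/14; x1: (9/5)/(2/5) = 9/2.
Smallest ratio is 9/2 in the row of x1, so x1 leaves.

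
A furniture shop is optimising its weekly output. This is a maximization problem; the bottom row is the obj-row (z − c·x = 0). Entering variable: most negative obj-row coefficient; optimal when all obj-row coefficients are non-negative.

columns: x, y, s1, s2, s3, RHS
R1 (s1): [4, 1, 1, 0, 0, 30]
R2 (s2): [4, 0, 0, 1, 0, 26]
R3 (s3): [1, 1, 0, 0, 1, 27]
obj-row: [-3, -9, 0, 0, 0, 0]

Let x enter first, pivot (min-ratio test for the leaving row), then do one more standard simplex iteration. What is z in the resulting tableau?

Ratio test on column x — row 1: 30/4 = 15/2; row 2: 26/4 = 13/2; row 3: 27/1 = 27. Minimum is 13/2 at row 2 (s2 leaves); pivot element 4.
Pivot on row 2; the obj-row RHS becomes 0 − (-3)·(13/2) = 39/2.
Next entering variable (most negative obj-row entry -9): y.
Ratio test on column y — row 1: 4/1 = 4; row 2: entry 0 ≤ 0; row 3: (41/2)/1 = 41/2. Minimum is 4 at row 1 (s1 leaves); pivot element 1.
After the second pivot the obj-row RHS is 39/2 − (-9)·4 = 111/2.

111/2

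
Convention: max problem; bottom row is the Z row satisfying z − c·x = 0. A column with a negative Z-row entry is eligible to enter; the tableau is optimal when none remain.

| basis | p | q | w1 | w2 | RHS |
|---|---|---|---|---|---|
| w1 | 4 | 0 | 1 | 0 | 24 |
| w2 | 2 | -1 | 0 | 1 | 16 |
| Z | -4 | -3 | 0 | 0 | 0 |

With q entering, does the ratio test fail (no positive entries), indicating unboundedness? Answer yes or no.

Every constraint-row entry in column q is ≤ 0, so increasing q is unbounded.

yes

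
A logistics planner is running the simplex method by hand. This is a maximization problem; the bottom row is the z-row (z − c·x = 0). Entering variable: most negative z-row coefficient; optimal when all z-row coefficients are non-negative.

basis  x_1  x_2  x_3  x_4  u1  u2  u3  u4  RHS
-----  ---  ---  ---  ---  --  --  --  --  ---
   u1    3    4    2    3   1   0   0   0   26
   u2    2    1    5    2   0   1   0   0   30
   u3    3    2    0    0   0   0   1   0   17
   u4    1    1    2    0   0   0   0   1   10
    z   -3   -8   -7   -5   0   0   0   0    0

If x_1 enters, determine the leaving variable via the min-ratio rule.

Column x_1 entries and ratios — u1: 26/3 = 26/3; u2: 30/2 = 15; u3: 17/3 = 17/3; u4: 10/1 = 10.
Smallest ratio is 17/3 in the row of u3, so u3 leaves.

u3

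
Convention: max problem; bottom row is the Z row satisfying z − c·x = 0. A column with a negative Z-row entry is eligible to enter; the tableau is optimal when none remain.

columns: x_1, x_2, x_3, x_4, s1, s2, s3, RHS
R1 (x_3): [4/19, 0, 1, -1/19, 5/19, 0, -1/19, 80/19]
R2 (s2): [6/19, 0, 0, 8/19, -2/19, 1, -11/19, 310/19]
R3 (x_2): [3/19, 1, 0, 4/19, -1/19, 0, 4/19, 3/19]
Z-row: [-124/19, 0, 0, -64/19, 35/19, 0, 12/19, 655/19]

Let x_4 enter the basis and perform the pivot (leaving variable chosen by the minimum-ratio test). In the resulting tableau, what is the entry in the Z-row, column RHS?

37

Ratio test on column x_4 — row 1: entry -1/19 ≤ 0; row 2: (310/19)/(8/19) = 155/4; row 3: (3/19)/(4/19) = 3/4. Minimum is 3/4 at row 3 (x_2 leaves); pivot element 4/19.
Divide row 3 by 4/19; eliminate column x_4 from the other rows.
Z-row update in column RHS: 655/19 − (-64/19)·(3/4) = 37.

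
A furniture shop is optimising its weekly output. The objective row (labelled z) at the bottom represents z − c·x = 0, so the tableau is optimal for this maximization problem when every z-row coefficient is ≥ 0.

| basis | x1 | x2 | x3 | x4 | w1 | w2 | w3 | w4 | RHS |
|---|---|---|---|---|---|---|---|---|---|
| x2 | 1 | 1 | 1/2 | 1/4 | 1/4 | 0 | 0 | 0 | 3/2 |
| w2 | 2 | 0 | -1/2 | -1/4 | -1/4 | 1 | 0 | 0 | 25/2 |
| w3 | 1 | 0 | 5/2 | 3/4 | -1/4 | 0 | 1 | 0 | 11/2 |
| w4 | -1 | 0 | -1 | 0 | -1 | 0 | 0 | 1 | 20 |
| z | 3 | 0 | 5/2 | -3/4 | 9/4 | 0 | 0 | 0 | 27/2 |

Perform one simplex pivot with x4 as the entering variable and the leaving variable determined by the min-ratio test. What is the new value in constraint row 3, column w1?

Ratio test on column x4 — row 1: (3/2)/(1/4) = 6; row 2: entry -1/4 ≤ 0; row 3: (11/2)/(3/4) = 22/3; row 4: entry 0 ≤ 0. Minimum is 6 at row 1 (x2 leaves); pivot element 1/4.
Divide row 1 by 1/4; eliminate column x4 from the other rows.
Row 3 update in column w1: -1/4 − (3/4)·1 = -1.

-1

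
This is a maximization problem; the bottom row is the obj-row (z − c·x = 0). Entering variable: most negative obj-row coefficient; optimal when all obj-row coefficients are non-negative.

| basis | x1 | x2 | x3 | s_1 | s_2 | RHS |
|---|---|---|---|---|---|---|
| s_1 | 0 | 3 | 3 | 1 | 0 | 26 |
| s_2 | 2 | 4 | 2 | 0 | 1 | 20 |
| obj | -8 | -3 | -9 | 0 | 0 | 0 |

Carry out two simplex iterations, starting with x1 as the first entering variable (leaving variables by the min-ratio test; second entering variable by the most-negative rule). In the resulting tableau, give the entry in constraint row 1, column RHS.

Ratio test on column x1 — row 1: entry 0 ≤ 0; row 2: 20/2 = 10. Minimum is 10 at row 2 (s_2 leaves); pivot element 2.
Divide row 2 by 2; eliminate column x1 from the other rows.
Second iteration: most negative obj-row entry is -1 in column x3, so x3 enters.
Ratio test on column x3 — row 1: 26/3 = 26/3; row 2: 10/1 = 10. Minimum is 26/3 at row 1 (s_1 leaves); pivot element 3.
Divide row 1 by 3; eliminate column x3 from the other rows.
After both pivots, the entry at constraint row 1, column RHS is 26/3.

26/3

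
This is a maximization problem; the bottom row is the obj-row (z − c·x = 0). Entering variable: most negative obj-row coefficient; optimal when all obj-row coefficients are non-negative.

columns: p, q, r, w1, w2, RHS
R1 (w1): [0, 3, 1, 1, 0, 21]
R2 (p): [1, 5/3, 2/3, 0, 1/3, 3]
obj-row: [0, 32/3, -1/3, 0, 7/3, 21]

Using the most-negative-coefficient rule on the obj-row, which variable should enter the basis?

Negative obj-row entries: r: -1/3.
The most negative is -1/3 in column r, so r enters.

r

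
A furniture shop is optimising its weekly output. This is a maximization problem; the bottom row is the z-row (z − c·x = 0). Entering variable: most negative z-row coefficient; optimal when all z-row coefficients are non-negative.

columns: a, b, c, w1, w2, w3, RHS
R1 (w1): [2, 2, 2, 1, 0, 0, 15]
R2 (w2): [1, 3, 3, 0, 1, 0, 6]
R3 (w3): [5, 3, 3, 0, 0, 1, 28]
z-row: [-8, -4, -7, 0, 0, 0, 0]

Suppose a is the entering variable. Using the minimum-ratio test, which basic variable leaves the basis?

Column a entries and ratios — w1: 15/2 = 15/2; w2: 6/1 = 6; w3: 28/5 = 28/5.
Smallest ratio is 28/5 in the row of w3, so w3 leaves.

w3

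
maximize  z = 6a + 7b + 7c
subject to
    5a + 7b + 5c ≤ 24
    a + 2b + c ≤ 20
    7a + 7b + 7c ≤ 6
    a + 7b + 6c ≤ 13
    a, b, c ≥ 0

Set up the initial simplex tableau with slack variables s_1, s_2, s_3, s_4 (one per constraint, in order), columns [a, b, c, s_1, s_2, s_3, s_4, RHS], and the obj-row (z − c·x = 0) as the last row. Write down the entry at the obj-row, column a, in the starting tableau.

The obj-row carries the negated objective coefficients: the a entry is -6.

-6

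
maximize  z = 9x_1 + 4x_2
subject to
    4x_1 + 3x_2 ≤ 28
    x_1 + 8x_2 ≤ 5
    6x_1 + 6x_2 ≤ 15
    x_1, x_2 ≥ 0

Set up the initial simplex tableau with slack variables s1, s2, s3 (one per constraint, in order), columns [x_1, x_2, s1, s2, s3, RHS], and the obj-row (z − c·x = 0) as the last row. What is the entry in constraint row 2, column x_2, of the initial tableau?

8

Constraint 2 has coefficient 8 on x_2.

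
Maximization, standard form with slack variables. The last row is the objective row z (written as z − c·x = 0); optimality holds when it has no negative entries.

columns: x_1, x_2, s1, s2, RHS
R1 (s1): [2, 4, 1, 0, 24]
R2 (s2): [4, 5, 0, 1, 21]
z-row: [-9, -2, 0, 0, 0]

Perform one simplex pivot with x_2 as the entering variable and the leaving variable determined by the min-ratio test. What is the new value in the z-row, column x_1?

-37/5

Ratio test on column x_2 — row 1: 24/4 = 6; row 2: 21/5 = 21/5. Minimum is 21/5 at row 2 (s2 leaves); pivot element 5.
Divide row 2 by 5; eliminate column x_2 from the other rows.
z-row update in column x_1: -9 − (-2)·(4/5) = -37/5.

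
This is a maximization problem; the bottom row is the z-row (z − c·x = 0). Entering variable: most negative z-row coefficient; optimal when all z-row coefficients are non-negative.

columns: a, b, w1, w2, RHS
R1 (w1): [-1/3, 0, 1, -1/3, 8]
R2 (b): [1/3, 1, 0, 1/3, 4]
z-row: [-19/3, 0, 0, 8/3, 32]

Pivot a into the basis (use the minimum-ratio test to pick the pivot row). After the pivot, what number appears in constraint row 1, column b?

Ratio test on column a — row 1: entry -1/3 ≤ 0; row 2: 4/(1/3) = 12. Minimum is 12 at row 2 (b leaves); pivot element 1/3.
Divide row 2 by 1/3; eliminate column a from the other rows.
Row 1 update in column b: 0 − (-1/3)·3 = 1.

1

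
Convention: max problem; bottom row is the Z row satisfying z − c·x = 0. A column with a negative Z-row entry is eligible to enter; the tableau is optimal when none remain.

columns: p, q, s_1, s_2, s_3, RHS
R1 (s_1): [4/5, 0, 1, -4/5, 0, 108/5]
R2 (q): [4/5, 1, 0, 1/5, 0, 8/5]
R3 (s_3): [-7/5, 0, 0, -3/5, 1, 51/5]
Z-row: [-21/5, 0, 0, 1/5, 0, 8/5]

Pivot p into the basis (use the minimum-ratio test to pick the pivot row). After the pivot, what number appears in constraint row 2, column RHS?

Ratio test on column p — row 1: (108/5)/(4/5) = 27; row 2: (8/5)/(4/5) = 2; row 3: entry -7/5 ≤ 0. Minimum is 2 at row 2 (q leaves); pivot element 4/5.
Divide row 2 by 4/5; eliminate column p from the other rows.
In the new row 2, the RHS entry is the old entry divided by the pivot: (8/5)/(4/5) = 2.

2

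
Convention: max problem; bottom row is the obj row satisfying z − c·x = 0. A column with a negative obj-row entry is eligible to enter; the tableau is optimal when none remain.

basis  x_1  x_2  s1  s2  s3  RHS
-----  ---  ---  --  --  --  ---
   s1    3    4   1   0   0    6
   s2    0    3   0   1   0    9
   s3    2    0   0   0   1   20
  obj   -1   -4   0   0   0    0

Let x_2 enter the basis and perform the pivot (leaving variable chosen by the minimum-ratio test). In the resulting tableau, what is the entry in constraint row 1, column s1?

1/4

Ratio test on column x_2 — row 1: 6/4 = 3/2; row 2: 9/3 = 3; row 3: entry 0 ≤ 0. Minimum is 3/2 at row 1 (s1 leaves); pivot element 4.
Divide row 1 by 4; eliminate column x_2 from the other rows.
In the new row 1, the s1 entry is the old entry divided by the pivot: 1/4 = 1/4.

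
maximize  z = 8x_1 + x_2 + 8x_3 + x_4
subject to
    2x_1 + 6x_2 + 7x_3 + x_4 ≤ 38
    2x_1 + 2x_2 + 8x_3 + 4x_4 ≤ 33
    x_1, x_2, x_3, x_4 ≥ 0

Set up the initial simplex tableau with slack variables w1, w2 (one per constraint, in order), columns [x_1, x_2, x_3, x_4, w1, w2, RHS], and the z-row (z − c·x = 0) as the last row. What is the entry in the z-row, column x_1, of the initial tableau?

-8

The z-row carries the negated objective coefficients: the x_1 entry is -8.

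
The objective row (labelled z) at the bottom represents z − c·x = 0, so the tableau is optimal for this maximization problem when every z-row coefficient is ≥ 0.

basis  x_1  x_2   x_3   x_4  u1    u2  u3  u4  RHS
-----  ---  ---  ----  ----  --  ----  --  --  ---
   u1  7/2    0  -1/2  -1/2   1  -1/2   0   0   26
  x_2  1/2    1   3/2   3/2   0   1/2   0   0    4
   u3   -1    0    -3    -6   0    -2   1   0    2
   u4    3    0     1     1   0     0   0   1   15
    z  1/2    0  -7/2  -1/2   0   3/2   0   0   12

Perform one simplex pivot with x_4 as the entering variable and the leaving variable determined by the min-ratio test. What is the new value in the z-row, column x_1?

Ratio test on column x_4 — row 1: entry -1/2 ≤ 0; row 2: 4/(3/2) = 8/3; row 3: entry -6 ≤ 0; row 4: 15/1 = 15. Minimum is 8/3 at row 2 (x_2 leaves); pivot element 3/2.
Divide row 2 by 3/2; eliminate column x_4 from the other rows.
z-row update in column x_1: 1/2 − (-1/2)·(1/3) = 2/3.

2/3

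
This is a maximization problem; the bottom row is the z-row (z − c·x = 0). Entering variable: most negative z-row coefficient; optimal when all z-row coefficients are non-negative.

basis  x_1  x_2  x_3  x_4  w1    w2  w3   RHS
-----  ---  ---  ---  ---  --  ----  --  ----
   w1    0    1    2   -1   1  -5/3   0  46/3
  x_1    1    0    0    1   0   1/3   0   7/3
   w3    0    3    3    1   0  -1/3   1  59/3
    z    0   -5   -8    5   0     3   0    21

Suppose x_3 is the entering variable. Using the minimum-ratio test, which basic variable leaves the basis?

w3

Column x_3 entries and ratios — w1: (46/3)/2 = 23/3; x_1: 0 ≤ 0, skip; w3: (59/3)/3 = 59/9.
Smallest ratio is 59/9 in the row of w3, so w3 leaves.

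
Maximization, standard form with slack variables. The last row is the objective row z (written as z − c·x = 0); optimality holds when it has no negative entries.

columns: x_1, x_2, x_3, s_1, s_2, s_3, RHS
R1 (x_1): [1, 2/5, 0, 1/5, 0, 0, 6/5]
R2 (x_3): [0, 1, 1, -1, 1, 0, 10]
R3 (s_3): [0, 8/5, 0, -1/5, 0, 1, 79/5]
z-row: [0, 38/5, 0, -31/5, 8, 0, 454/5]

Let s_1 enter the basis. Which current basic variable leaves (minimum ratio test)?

Column s_1 entries and ratios — x_1: (6/5)/(1/5) = 6; x_3: -1 ≤ 0, skip; s_3: -1/5 ≤ 0, skip.
Smallest ratio is 6 in the row of x_1, so x_1 leaves.

x_1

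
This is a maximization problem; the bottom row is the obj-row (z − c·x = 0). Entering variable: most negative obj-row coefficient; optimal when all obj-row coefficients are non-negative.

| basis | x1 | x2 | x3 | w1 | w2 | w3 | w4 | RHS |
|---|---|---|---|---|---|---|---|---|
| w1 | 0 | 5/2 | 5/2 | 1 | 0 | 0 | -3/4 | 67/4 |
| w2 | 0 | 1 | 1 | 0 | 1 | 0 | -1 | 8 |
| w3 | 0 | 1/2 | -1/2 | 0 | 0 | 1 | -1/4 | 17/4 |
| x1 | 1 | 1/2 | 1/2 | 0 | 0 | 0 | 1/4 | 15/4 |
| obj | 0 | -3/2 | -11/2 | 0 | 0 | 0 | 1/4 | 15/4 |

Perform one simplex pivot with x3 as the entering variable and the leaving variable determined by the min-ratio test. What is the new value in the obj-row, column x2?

4

Ratio test on column x3 — row 1: (67/4)/(5/2) = 67/10; row 2: 8/1 = 8; row 3: entry -1/2 ≤ 0; row 4: (15/4)/(1/2) = 15/2. Minimum is 67/10 at row 1 (w1 leaves); pivot element 5/2.
Divide row 1 by 5/2; eliminate column x3 from the other rows.
obj-row update in column x2: -3/2 − (-11/2)·1 = 4.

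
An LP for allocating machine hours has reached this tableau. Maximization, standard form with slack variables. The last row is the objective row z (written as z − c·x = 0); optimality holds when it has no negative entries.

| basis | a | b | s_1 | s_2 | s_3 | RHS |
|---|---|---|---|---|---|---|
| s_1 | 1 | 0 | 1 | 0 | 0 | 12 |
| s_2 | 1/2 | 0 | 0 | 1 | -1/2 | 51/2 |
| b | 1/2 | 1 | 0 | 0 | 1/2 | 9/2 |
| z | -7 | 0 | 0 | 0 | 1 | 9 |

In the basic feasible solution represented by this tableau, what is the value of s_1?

s_1 is basic (row 1); its value is the RHS of that row, 12.

12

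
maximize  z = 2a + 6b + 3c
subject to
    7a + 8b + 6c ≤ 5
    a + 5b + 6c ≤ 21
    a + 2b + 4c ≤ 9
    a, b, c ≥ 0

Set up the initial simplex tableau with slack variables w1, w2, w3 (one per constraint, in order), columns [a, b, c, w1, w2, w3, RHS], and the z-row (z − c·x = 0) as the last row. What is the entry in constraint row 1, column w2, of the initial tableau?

Slack w2 belongs to constraint 2; its column is the unit vector e_2, so the entry in row 1 is 0.

0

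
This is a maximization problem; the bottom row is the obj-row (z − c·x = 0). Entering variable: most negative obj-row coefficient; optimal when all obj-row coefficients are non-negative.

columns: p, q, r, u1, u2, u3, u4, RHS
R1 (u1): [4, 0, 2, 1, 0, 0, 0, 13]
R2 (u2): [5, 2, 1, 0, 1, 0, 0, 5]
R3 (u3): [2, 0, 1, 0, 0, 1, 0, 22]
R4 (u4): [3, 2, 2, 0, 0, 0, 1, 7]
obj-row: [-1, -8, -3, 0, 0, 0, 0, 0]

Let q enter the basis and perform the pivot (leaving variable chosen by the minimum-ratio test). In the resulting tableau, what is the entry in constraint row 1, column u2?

Ratio test on column q — row 1: entry 0 ≤ 0; row 2: 5/2 = 5/2; row 3: entry 0 ≤ 0; row 4: 7/2 = 7/2. Minimum is 5/2 at row 2 (u2 leaves); pivot element 2.
Divide row 2 by 2; eliminate column q from the other rows.
Row 1 update in column u2: 0 − 0·(1/2) = 0.

0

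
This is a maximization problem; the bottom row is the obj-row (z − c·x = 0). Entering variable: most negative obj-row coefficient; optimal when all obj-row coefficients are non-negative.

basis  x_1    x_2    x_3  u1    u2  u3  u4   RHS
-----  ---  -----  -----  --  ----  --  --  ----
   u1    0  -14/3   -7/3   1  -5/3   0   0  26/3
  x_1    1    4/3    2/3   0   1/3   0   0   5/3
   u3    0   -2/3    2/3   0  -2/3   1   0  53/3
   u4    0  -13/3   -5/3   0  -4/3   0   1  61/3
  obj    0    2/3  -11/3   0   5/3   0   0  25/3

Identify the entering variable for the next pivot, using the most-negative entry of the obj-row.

x_3

Negative obj-row entries: x_3: -11/3.
The most negative is -11/3 in column x_3, so x_3 enters.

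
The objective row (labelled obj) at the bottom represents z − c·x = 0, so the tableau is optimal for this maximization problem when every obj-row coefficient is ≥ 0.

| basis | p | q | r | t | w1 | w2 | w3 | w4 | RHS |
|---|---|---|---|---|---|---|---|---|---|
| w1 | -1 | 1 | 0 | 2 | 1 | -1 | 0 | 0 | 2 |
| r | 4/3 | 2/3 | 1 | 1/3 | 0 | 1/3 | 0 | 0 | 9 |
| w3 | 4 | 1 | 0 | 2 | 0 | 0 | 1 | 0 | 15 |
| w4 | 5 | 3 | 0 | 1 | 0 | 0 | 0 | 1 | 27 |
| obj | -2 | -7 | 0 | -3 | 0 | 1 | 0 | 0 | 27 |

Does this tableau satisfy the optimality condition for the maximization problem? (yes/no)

no

The obj-row has a negative entry -7 in column q, so it is not optimal.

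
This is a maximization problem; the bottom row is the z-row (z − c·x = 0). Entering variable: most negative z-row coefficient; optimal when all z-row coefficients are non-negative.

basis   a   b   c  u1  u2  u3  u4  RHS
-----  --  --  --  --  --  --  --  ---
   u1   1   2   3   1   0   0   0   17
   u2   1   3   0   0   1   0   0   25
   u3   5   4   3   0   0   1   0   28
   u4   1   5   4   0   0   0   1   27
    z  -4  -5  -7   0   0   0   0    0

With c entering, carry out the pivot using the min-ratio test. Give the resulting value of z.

119/3

Ratio test on column c — row 1: 17/3 = 17/3; row 2: entry 0 ≤ 0; row 3: 28/3 = 28/3; row 4: 27/4 = 27/4. Minimum is 17/3 at row 1 (u1 leaves); pivot element 3.
Pivot on row 1; the z-row RHS becomes 0 − (-7)·(17/3) = 119/3.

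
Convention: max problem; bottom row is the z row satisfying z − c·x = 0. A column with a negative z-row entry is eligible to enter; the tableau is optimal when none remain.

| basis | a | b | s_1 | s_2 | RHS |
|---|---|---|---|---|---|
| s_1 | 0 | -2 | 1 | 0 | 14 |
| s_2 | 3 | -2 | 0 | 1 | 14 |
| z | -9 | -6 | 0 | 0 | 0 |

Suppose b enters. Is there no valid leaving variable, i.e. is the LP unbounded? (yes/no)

yes

Every constraint-row entry in column b is ≤ 0, so increasing b is unbounded.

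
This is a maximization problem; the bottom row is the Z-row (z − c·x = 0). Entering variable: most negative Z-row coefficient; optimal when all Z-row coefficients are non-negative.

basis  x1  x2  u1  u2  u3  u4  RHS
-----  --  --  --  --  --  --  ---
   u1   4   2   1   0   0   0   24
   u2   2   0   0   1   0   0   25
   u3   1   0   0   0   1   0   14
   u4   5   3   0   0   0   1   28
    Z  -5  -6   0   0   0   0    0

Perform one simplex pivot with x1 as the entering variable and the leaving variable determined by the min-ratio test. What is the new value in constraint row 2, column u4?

Ratio test on column x1 — row 1: 24/4 = 6; row 2: 25/2 = 25/2; row 3: 14/1 = 14; row 4: 28/5 = 28/5. Minimum is 28/5 at row 4 (u4 leaves); pivot element 5.
Divide row 4 by 5; eliminate column x1 from the other rows.
Row 2 update in column u4: 0 − 2·(1/5) = -2/5.

-2/5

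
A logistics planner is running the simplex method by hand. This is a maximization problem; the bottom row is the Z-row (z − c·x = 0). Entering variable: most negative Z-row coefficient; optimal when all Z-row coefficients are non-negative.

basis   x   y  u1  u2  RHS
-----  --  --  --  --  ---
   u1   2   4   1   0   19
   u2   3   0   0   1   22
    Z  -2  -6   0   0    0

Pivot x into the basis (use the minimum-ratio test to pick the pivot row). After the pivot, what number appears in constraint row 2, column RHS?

22/3

Ratio test on column x — row 1: 19/2 = 19/2; row 2: 22/3 = 22/3. Minimum is 22/3 at row 2 (u2 leaves); pivot element 3.
Divide row 2 by 3; eliminate column x from the other rows.
In the new row 2, the RHS entry is the old entry divided by the pivot: 22/3 = 22/3.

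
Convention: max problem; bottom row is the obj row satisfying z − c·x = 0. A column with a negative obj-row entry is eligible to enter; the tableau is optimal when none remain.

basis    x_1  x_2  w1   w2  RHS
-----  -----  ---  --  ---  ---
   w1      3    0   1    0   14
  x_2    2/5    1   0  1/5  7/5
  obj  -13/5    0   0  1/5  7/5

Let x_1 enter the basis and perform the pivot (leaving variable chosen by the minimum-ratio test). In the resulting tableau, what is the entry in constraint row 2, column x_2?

5/2

Ratio test on column x_1 — row 1: 14/3 = 14/3; row 2: (7/5)/(2/5) = 7/2. Minimum is 7/2 at row 2 (x_2 leaves); pivot element 2/5.
Divide row 2 by 2/5; eliminate column x_1 from the other rows.
In the new row 2, the x_2 entry is the old entry divided by the pivot: 1/(2/5) = 5/2.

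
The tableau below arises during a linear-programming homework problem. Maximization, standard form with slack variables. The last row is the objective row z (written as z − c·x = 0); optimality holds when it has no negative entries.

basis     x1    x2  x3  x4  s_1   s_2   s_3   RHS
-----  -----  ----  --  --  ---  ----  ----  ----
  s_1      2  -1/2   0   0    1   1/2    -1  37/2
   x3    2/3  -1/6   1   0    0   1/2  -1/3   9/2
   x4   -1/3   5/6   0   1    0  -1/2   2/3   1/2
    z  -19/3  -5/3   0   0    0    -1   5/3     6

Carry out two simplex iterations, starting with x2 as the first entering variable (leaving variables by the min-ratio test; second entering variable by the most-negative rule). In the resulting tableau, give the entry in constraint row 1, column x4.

Ratio test on column x2 — row 1: entry -1/2 ≤ 0; row 2: entry -1/6 ≤ 0; row 3: (1/2)/(5/6) = 3/5. Minimum is 3/5 at row 3 (x4 leaves); pivot element 5/6.
Divide row 3 by 5/6; eliminate column x2 from the other rows.
Second iteration: most negative z-row entry is -7 in column x1, so x1 enters.
Ratio test on column x1 — row 1: (94/5)/(9/5) = 94/9; row 2: (23/5)/(3/5) = 23/3; row 3: entry -2/5 ≤ 0. Minimum is 23/3 at row 2 (x3 leaves); pivot element 3/5.
Divide row 2 by 3/5; eliminate column x1 from the other rows.
After both pivots, the entry at constraint row 1, column x4 is 0.

0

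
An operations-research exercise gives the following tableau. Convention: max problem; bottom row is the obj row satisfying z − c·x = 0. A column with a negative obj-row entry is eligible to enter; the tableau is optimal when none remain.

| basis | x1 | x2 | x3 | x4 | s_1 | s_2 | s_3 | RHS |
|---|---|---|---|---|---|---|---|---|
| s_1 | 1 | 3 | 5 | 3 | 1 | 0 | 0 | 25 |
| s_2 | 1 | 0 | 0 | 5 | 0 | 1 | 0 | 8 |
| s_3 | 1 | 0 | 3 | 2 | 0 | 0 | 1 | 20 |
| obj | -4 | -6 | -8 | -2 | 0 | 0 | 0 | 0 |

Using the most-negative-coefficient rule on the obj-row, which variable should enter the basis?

x3

Negative obj-row entries: x1: -4, x2: -6, x3: -8, x4: -2.
The most negative is -8 in column x3, so x3 enters.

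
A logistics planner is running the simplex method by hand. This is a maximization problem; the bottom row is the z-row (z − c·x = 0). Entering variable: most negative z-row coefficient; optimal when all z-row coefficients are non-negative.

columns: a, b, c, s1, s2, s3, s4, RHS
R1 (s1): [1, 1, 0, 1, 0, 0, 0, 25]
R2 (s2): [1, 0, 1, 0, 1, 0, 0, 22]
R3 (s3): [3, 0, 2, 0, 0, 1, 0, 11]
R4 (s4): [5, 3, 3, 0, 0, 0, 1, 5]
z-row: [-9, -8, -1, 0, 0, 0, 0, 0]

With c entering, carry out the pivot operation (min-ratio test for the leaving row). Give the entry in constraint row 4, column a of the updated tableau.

Ratio test on column c — row 1: entry 0 ≤ 0; row 2: 22/1 = 22; row 3: 11/2 = 11/2; row 4: 5/3 = 5/3. Minimum is 5/3 at row 4 (s4 leaves); pivot element 3.
Divide row 4 by 3; eliminate column c from the other rows.
In the new row 4, the a entry is the old entry divided by the pivot: 5/3 = 5/3.

5/3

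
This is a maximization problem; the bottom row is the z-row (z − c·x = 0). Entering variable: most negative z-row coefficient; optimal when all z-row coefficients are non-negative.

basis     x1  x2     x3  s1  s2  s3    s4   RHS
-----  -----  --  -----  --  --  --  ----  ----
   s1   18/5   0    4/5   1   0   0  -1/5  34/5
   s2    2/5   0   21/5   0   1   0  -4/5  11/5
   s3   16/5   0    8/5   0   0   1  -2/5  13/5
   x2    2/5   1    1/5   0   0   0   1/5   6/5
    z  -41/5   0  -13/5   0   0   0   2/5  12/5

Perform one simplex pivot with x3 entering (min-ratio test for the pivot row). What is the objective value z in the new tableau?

Ratio test on column x3 — row 1: (34/5)/(4/5) = 17/2; row 2: (11/5)/(21/5) = 11/21; row 3: (13/5)/(8/5) = 13/8; row 4: (6/5)/(1/5) = 6. Minimum is 11/21 at row 2 (s2 leaves); pivot element 21/5.
Pivot on row 2; the z-row RHS becomes 12/5 − (-13/5)·(11/21) = 79/21.

79/21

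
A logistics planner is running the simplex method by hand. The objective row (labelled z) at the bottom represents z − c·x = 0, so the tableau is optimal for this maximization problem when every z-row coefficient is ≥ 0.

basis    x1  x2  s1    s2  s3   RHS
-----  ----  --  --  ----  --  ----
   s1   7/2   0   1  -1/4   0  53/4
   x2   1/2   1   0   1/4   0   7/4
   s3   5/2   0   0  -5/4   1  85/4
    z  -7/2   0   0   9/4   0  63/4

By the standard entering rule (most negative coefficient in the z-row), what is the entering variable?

x1

Negative z-row entries: x1: -7/2.
The most negative is -7/2 in column x1, so x1 enters.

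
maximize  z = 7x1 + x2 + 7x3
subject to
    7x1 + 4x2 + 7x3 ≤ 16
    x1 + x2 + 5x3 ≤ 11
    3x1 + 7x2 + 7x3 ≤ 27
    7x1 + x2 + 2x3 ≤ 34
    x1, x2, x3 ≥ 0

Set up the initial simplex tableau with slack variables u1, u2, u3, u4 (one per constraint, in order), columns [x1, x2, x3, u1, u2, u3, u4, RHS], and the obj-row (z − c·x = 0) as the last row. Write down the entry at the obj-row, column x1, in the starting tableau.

The obj-row carries the negated objective coefficients: the x1 entry is -7.

-7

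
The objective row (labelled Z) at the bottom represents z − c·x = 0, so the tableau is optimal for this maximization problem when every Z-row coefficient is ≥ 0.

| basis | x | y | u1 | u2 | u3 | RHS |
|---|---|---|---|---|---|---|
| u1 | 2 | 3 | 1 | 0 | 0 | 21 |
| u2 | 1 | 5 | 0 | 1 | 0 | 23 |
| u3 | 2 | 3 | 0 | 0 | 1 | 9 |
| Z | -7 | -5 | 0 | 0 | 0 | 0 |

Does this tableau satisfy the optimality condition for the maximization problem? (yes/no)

no

The Z-row has a negative entry -7 in column x, so it is not optimal.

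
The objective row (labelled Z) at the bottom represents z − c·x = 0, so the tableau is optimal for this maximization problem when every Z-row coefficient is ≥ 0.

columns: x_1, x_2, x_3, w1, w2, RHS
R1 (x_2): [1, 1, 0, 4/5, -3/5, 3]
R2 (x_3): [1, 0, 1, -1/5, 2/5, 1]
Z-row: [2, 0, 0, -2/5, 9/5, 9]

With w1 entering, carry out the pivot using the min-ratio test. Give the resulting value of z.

Ratio test on column w1 — row 1: 3/(4/5) = 15/4; row 2: entry -1/5 ≤ 0. Minimum is 15/4 at row 1 (x_2 leaves); pivot element 4/5.
Pivot on row 1; the Z-row RHS becomes 9 − (-2/5)·(15/4) = 21/2.

21/2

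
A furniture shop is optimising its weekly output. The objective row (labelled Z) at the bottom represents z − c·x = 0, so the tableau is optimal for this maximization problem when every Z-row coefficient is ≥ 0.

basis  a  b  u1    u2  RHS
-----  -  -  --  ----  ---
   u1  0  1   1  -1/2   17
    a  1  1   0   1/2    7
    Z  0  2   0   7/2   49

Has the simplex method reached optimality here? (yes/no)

yes

Every Z-row coefficient is ≥ 0, so the tableau is optimal.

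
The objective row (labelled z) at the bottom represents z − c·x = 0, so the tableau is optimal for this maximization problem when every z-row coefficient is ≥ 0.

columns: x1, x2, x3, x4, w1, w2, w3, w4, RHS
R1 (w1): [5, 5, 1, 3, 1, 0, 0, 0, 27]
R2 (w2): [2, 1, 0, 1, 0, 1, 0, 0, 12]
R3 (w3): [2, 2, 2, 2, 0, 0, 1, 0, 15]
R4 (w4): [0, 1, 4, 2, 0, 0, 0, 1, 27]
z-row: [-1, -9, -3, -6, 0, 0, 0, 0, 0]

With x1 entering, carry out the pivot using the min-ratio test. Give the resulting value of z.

27/5

Ratio test on column x1 — row 1: 27/5 = 27/5; row 2: 12/2 = 6; row 3: 15/2 = 15/2; row 4: entry 0 ≤ 0. Minimum is 27/5 at row 1 (w1 leaves); pivot element 5.
Pivot on row 1; the z-row RHS becomes 0 − (-1)·(27/5) = 27/5.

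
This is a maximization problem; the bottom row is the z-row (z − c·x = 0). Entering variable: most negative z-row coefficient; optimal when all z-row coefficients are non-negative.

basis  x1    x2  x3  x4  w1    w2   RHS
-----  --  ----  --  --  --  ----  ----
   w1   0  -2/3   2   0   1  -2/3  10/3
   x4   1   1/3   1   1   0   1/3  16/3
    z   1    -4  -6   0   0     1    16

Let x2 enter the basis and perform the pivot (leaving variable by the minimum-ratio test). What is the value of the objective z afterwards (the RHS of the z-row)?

80

Ratio test on column x2 — row 1: entry -2/3 ≤ 0; row 2: (16/3)/(1/3) = 16. Minimum is 16 at row 2 (x4 leaves); pivot element 1/3.
Pivot on row 2; the z-row RHS becomes 16 − (-4)·16 = 80.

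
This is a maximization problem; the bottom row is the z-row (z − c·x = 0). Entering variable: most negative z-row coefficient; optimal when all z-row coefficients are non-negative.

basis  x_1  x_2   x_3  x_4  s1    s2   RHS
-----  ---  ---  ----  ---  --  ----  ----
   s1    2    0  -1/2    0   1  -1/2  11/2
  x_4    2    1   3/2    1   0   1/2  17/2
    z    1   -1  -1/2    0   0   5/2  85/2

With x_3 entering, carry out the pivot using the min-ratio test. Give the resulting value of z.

Ratio test on column x_3 — row 1: entry -1/2 ≤ 0; row 2: (17/2)/(3/2) = 17/3. Minimum is 17/3 at row 2 (x_4 leaves); pivot element 3/2.
Pivot on row 2; the z-row RHS becomes 85/2 − (-1/2)·(17/3) = 136/3.

136/3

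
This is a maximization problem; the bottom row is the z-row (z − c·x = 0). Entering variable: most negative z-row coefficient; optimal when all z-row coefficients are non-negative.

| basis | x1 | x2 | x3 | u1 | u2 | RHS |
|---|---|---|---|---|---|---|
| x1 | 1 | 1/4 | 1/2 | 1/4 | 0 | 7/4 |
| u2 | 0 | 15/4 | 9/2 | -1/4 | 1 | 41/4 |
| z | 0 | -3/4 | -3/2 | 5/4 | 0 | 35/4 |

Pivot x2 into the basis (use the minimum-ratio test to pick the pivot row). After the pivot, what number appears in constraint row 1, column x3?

Ratio test on column x2 — row 1: (7/4)/(1/4) = 7; row 2: (41/4)/(15/4) = 41/15. Minimum is 41/15 at row 2 (u2 leaves); pivot element 15/4.
Divide row 2 by 15/4; eliminate column x2 from the other rows.
Row 1 update in column x3: 1/2 − (1/4)·(6/5) = 1/5.

1/5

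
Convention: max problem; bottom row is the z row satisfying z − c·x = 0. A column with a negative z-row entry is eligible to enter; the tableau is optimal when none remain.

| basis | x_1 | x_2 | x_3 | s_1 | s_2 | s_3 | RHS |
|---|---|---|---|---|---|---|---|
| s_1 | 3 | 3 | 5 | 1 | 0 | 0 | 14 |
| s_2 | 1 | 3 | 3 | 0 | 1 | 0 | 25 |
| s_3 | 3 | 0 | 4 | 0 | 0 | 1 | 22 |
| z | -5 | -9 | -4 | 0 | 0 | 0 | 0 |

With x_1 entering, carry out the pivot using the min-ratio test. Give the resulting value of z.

Ratio test on column x_1 — row 1: 14/3 = 14/3; row 2: 25/1 = 25; row 3: 22/3 = 22/3. Minimum is 14/3 at row 1 (s_1 leaves); pivot element 3.
Pivot on row 1; the z-row RHS becomes 0 − (-5)·(14/3) = 70/3.

70/3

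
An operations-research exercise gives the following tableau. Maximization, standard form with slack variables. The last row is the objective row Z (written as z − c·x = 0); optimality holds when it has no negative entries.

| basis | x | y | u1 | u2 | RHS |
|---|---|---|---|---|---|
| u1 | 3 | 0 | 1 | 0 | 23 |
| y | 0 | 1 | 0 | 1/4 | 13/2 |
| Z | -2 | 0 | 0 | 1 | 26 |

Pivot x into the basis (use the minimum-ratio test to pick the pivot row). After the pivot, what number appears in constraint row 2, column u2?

Ratio test on column x — row 1: 23/3 = 23/3; row 2: entry 0 ≤ 0. Minimum is 23/3 at row 1 (u1 leaves); pivot element 3.
Divide row 1 by 3; eliminate column x from the other rows.
Row 2 update in column u2: 1/4 − 0·0 = 1/4.

1/4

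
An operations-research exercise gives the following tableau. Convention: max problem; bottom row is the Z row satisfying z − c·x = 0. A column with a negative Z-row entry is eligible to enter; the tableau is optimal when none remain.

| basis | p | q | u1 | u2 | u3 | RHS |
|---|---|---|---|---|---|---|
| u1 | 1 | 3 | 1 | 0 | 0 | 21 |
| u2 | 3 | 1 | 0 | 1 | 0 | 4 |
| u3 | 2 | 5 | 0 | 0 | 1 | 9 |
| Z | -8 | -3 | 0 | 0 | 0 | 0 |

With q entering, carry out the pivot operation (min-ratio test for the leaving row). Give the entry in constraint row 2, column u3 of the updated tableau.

-1/5

Ratio test on column q — row 1: 21/3 = 7; row 2: 4/1 = 4; row 3: 9/5 = 9/5. Minimum is 9/5 at row 3 (u3 leaves); pivot element 5.
Divide row 3 by 5; eliminate column q from the other rows.
Row 2 update in column u3: 0 − 1·(1/5) = -1/5.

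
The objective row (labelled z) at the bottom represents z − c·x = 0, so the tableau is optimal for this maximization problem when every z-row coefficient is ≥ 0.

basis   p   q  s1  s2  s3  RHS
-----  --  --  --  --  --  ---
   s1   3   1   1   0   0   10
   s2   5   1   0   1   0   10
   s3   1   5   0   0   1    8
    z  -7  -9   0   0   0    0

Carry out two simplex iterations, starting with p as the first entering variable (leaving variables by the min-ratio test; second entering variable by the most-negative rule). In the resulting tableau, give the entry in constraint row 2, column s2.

5/24

Ratio test on column p — row 1: 10/3 = 10/3; row 2: 10/5 = 2; row 3: 8/1 = 8. Minimum is 2 at row 2 (s2 leaves); pivot element 5.
Divide row 2 by 5; eliminate column p from the other rows.
Second iteration: most negative z-row entry is -38/5 in column q, so q enters.
Ratio test on column q — row 1: 4/(2/5) = 10; row 2: 2/(1/5) = 10; row 3: 6/(24/5) = 5/4. Minimum is 5/4 at row 3 (s3 leaves); pivot element 24/5.
Divide row 3 by 24/5; eliminate column q from the other rows.
After both pivots, the entry at constraint row 2, column s2 is 5/24.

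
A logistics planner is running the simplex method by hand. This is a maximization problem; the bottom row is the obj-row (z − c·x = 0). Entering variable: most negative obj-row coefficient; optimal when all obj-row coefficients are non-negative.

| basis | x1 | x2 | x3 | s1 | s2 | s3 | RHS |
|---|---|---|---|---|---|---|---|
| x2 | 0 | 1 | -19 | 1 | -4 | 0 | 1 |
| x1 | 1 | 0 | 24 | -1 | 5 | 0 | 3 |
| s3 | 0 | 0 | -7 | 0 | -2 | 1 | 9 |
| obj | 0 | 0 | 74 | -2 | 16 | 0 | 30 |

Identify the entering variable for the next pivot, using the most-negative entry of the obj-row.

Negative obj-row entries: s1: -2.
The most negative is -2 in column s1, so s1 enters.

s1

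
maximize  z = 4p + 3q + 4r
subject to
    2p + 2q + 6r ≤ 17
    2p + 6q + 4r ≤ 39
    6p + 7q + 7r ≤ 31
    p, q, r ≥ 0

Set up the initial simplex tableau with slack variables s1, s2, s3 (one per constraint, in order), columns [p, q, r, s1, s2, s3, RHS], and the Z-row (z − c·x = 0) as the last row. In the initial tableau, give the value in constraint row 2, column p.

Constraint 2 has coefficient 2 on p.

2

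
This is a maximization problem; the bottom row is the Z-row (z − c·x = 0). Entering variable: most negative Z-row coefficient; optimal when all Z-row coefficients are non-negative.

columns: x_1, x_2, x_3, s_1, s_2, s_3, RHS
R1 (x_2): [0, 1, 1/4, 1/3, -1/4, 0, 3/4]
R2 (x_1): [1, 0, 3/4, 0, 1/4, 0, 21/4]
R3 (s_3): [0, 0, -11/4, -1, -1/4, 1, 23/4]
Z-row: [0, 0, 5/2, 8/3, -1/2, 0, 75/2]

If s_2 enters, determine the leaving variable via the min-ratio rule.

x_1

Column s_2 entries and ratios — x_2: -1/4 ≤ 0, skip; x_1: (21/4)/(1/4) = 21; s_3: -1/4 ≤ 0, skip.
Smallest ratio is 21 in the row of x_1, so x_1 leaves.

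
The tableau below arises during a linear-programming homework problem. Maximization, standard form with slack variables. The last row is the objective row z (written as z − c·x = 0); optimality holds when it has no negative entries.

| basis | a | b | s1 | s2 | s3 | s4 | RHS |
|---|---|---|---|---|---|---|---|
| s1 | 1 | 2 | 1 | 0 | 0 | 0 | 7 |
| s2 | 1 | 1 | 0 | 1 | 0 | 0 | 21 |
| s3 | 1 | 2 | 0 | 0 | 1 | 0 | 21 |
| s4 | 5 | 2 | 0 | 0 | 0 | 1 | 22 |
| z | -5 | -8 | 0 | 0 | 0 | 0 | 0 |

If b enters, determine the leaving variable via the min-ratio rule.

Column b entries and ratios — s1: 7/2 = 7/2; s2: 21/1 = 21; s3: 21/2 = 21/2; s4: 22/2 = 11.
Smallest ratio is 7/2 in the row of s1, so s1 leaves.

s1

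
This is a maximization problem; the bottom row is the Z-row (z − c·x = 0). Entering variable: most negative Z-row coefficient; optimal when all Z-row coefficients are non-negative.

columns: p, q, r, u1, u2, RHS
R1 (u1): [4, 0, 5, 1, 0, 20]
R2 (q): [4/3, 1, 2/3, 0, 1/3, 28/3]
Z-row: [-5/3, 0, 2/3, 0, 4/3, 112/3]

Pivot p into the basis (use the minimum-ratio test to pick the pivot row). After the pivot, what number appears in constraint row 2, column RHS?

Ratio test on column p — row 1: 20/4 = 5; row 2: (28/3)/(4/3) = 7. Minimum is 5 at row 1 (u1 leaves); pivot element 4.
Divide row 1 by 4; eliminate column p from the other rows.
Row 2 update in column RHS: 28/3 − (4/3)·5 = 8/3.

8/3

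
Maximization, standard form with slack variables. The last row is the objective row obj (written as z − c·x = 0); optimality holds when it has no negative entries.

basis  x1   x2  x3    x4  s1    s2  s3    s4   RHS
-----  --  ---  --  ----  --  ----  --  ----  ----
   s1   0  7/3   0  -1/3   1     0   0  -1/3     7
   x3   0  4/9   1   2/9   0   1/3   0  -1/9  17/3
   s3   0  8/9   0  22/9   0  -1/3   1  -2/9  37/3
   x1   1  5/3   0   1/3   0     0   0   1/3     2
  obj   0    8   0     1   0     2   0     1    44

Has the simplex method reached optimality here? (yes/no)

yes

Every obj-row coefficient is ≥ 0, so the tableau is optimal.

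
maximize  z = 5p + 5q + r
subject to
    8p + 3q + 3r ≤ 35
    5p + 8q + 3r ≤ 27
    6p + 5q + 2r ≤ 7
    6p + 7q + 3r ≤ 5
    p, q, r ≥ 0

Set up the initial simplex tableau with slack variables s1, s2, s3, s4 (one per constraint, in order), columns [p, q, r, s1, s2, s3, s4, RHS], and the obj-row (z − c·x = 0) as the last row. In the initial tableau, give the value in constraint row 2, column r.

3

Constraint 2 has coefficient 3 on r.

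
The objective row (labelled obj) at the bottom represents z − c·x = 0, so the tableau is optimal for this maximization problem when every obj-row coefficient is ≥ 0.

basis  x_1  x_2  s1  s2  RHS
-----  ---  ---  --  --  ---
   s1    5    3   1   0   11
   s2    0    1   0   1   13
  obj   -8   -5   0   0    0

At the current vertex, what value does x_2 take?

x_2 is not in the basis, so in the current basic feasible solution x_2 = 0.

0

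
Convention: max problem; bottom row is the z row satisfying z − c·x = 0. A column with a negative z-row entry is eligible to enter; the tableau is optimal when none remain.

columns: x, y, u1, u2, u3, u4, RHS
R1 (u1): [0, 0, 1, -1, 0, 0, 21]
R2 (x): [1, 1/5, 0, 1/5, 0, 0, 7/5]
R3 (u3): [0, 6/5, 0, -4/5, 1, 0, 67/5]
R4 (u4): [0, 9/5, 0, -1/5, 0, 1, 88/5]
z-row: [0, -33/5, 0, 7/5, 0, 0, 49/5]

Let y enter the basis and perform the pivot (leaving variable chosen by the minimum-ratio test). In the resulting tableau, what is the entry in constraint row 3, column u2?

Ratio test on column y — row 1: entry 0 ≤ 0; row 2: (7/5)/(1/5) = 7; row 3: (67/5)/(6/5) = 67/6; row 4: (88/5)/(9/5) = 88/9. Minimum is 7 at row 2 (x leaves); pivot element 1/5.
Divide row 2 by 1/5; eliminate column y from the other rows.
Row 3 update in column u2: -4/5 − (6/5)·1 = -2.

-2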